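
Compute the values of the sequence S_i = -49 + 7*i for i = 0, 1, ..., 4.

This is an arithmetic sequence.
i=0: S_0 = -49 + 7*0 = -49
i=1: S_1 = -49 + 7*1 = -42
i=2: S_2 = -49 + 7*2 = -35
i=3: S_3 = -49 + 7*3 = -28
i=4: S_4 = -49 + 7*4 = -21
The first 5 terms are: [-49, -42, -35, -28, -21]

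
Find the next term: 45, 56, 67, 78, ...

Differences: 56 - 45 = 11
This is an arithmetic sequence with common difference d = 11.
Next term = 78 + 11 = 89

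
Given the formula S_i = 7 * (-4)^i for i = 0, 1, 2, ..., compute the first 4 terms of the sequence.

This is a geometric sequence.
i=0: S_0 = 7 * (-4)^0 = 7
i=1: S_1 = 7 * (-4)^1 = -28
i=2: S_2 = 7 * (-4)^2 = 112
i=3: S_3 = 7 * (-4)^3 = -448
The first 4 terms are: [7, -28, 112, -448]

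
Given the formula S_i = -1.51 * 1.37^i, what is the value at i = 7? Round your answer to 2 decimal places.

S_7 = -1.51 * 1.37^7 ≈ -1.51 * 9.0582 ≈ -13.68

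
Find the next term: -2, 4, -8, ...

Ratios: 4 / -2 = -2.0
This is a geometric sequence with common ratio r = -2.
Next term = -8 * -2 = 16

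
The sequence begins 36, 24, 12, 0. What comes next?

Differences: 24 - 36 = -12
This is an arithmetic sequence with common difference d = -12.
Next term = 0 + -12 = -12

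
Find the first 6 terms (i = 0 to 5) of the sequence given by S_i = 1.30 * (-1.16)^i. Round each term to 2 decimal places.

This is a geometric sequence.
i=0: S_0 = 1.3 * (-1.16)^0 = 1.3
i=1: S_1 = 1.3 * (-1.16)^1 ≈ -1.51
i=2: S_2 = 1.3 * (-1.16)^2 ≈ 1.75
i=3: S_3 = 1.3 * (-1.16)^3 ≈ -2.03
i=4: S_4 = 1.3 * (-1.16)^4 ≈ 2.35
i=5: S_5 = 1.3 * (-1.16)^5 ≈ -2.73
The first 6 terms are: [1.3, -1.51, 1.75, -2.03, 2.35, -2.73]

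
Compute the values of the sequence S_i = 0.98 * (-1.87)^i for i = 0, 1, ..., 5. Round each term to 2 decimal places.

This is a geometric sequence.
i=0: S_0 = 0.98 * (-1.87)^0 = 0.98
i=1: S_1 = 0.98 * (-1.87)^1 ≈ -1.83
i=2: S_2 = 0.98 * (-1.87)^2 ≈ 3.43
i=3: S_3 = 0.98 * (-1.87)^3 ≈ -6.41
i=4: S_4 = 0.98 * (-1.87)^4 ≈ 11.98
i=5: S_5 = 0.98 * (-1.87)^5 ≈ -22.41
The first 6 terms are: [0.98, -1.83, 3.43, -6.41, 11.98, -22.41]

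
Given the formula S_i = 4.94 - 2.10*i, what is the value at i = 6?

S_6 = 4.94 + -2.1*6 = 4.94 + -12.6 = -7.66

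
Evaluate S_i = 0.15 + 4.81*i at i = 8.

S_8 = 0.15 + 4.81*8 = 0.15 + 38.48 = 38.63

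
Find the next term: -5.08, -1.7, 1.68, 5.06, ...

Differences: -1.7 - -5.08 = 3.38
This is an arithmetic sequence with common difference d = 3.38.
Next term = 5.06 + 3.38 = 8.44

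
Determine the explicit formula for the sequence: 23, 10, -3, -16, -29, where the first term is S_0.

Check differences: 10 - 23 = -13
-3 - 10 = -13
Common difference d = -13.
First term a = 23.
Formula: S_i = 23 - 13*i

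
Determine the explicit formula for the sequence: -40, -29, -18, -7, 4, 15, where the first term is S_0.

Check differences: -29 - -40 = 11
-18 - -29 = 11
Common difference d = 11.
First term a = -40.
Formula: S_i = -40 + 11*i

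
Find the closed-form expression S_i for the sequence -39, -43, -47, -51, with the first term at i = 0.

Check differences: -43 - -39 = -4
-47 - -43 = -4
Common difference d = -4.
First term a = -39.
Formula: S_i = -39 - 4*i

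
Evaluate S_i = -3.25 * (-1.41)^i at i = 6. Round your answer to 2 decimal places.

S_6 = -3.25 * (-1.41)^6 ≈ -3.25 * 7.858 ≈ -25.54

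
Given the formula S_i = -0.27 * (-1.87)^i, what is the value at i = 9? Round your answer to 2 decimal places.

S_9 = -0.27 * (-1.87)^9 ≈ -0.27 * -279.624 ≈ 75.5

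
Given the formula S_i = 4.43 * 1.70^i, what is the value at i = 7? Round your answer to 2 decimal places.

S_7 = 4.43 * 1.7^7 ≈ 4.43 * 41.0339 ≈ 181.78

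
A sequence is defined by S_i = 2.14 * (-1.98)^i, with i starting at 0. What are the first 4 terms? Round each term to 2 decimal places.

This is a geometric sequence.
i=0: S_0 = 2.14 * (-1.98)^0 = 2.14
i=1: S_1 = 2.14 * (-1.98)^1 ≈ -4.24
i=2: S_2 = 2.14 * (-1.98)^2 ≈ 8.39
i=3: S_3 = 2.14 * (-1.98)^3 ≈ -16.61
The first 4 terms are: [2.14, -4.24, 8.39, -16.61]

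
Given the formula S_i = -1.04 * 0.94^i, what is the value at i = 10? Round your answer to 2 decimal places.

S_10 = -1.04 * 0.94^10 ≈ -1.04 * 0.5386 ≈ -0.56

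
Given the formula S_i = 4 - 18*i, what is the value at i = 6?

S_6 = 4 + -18*6 = 4 + -108 = -104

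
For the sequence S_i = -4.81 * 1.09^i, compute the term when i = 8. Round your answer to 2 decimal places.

S_8 = -4.81 * 1.09^8 ≈ -4.81 * 1.9926 ≈ -9.58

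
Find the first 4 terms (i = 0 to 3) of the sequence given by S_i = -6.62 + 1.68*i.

This is an arithmetic sequence.
i=0: S_0 = -6.62 + 1.68*0 = -6.62
i=1: S_1 = -6.62 + 1.68*1 = -4.94
i=2: S_2 = -6.62 + 1.68*2 = -3.26
i=3: S_3 = -6.62 + 1.68*3 = -1.58
The first 4 terms are: [-6.62, -4.94, -3.26, -1.58]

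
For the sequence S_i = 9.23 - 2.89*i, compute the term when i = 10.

S_10 = 9.23 + -2.89*10 = 9.23 + -28.9 = -19.67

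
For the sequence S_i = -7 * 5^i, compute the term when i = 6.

S_6 = -7 * 5^6 = -7 * 15625 = -109375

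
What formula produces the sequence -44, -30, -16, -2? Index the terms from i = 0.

Check differences: -30 - -44 = 14
-16 - -30 = 14
Common difference d = 14.
First term a = -44.
Formula: S_i = -44 + 14*i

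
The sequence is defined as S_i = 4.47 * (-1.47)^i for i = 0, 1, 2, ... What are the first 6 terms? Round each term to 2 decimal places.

This is a geometric sequence.
i=0: S_0 = 4.47 * (-1.47)^0 = 4.47
i=1: S_1 = 4.47 * (-1.47)^1 ≈ -6.57
i=2: S_2 = 4.47 * (-1.47)^2 ≈ 9.66
i=3: S_3 = 4.47 * (-1.47)^3 ≈ -14.2
i=4: S_4 = 4.47 * (-1.47)^4 ≈ 20.87
i=5: S_5 = 4.47 * (-1.47)^5 ≈ -30.68
The first 6 terms are: [4.47, -6.57, 9.66, -14.2, 20.87, -30.68]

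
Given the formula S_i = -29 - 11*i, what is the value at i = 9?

S_9 = -29 + -11*9 = -29 + -99 = -128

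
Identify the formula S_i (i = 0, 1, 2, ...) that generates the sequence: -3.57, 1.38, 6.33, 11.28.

Check differences: 1.38 - -3.57 = 4.95
6.33 - 1.38 = 4.95
Common difference d = 4.95.
First term a = -3.57.
Formula: S_i = -3.57 + 4.95*i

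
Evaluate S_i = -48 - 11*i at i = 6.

S_6 = -48 + -11*6 = -48 + -66 = -114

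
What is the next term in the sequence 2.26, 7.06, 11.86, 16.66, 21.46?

Differences: 7.06 - 2.26 = 4.8
This is an arithmetic sequence with common difference d = 4.8.
Next term = 21.46 + 4.8 = 26.26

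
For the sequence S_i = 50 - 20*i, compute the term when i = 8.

S_8 = 50 + -20*8 = 50 + -160 = -110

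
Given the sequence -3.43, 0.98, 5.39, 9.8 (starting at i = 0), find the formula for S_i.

Check differences: 0.98 - -3.43 = 4.41
5.39 - 0.98 = 4.41
Common difference d = 4.41.
First term a = -3.43.
Formula: S_i = -3.43 + 4.41*i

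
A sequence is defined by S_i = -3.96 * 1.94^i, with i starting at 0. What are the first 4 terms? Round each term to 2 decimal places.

This is a geometric sequence.
i=0: S_0 = -3.96 * 1.94^0 = -3.96
i=1: S_1 = -3.96 * 1.94^1 ≈ -7.68
i=2: S_2 = -3.96 * 1.94^2 ≈ -14.9
i=3: S_3 = -3.96 * 1.94^3 ≈ -28.91
The first 4 terms are: [-3.96, -7.68, -14.9, -28.91]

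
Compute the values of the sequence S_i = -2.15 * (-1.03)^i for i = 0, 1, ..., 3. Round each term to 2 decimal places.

This is a geometric sequence.
i=0: S_0 = -2.15 * (-1.03)^0 = -2.15
i=1: S_1 = -2.15 * (-1.03)^1 ≈ 2.21
i=2: S_2 = -2.15 * (-1.03)^2 ≈ -2.28
i=3: S_3 = -2.15 * (-1.03)^3 ≈ 2.35
The first 4 terms are: [-2.15, 2.21, -2.28, 2.35]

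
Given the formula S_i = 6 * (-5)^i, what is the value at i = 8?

S_8 = 6 * (-5)^8 = 6 * 390625 = 2343750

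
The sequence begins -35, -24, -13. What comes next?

Differences: -24 - -35 = 11
This is an arithmetic sequence with common difference d = 11.
Next term = -13 + 11 = -2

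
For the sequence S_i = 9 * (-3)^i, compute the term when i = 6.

S_6 = 9 * (-3)^6 = 9 * 729 = 6561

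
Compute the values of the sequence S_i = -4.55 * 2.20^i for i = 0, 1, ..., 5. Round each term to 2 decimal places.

This is a geometric sequence.
i=0: S_0 = -4.55 * 2.2^0 = -4.55
i=1: S_1 = -4.55 * 2.2^1 = -10.01
i=2: S_2 = -4.55 * 2.2^2 ≈ -22.02
i=3: S_3 = -4.55 * 2.2^3 ≈ -48.45
i=4: S_4 = -4.55 * 2.2^4 ≈ -106.59
i=5: S_5 = -4.55 * 2.2^5 ≈ -234.49
The first 6 terms are: [-4.55, -10.01, -22.02, -48.45, -106.59, -234.49]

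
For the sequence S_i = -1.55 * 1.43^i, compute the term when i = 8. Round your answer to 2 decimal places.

S_8 = -1.55 * 1.43^8 ≈ -1.55 * 17.4859 ≈ -27.1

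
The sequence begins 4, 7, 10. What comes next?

Differences: 7 - 4 = 3
This is an arithmetic sequence with common difference d = 3.
Next term = 10 + 3 = 13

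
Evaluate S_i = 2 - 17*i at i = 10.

S_10 = 2 + -17*10 = 2 + -170 = -168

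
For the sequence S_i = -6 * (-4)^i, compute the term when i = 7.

S_7 = -6 * (-4)^7 = -6 * -16384 = 98304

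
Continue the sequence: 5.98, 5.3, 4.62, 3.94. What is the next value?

Differences: 5.3 - 5.98 = -0.68
This is an arithmetic sequence with common difference d = -0.68.
Next term = 3.94 + -0.68 = 3.26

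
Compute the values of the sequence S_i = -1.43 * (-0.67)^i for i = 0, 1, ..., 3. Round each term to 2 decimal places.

This is a geometric sequence.
i=0: S_0 = -1.43 * (-0.67)^0 = -1.43
i=1: S_1 = -1.43 * (-0.67)^1 ≈ 0.96
i=2: S_2 = -1.43 * (-0.67)^2 ≈ -0.64
i=3: S_3 = -1.43 * (-0.67)^3 ≈ 0.43
The first 4 terms are: [-1.43, 0.96, -0.64, 0.43]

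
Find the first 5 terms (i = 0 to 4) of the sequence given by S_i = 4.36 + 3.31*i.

This is an arithmetic sequence.
i=0: S_0 = 4.36 + 3.31*0 = 4.36
i=1: S_1 = 4.36 + 3.31*1 = 7.67
i=2: S_2 = 4.36 + 3.31*2 = 10.98
i=3: S_3 = 4.36 + 3.31*3 = 14.29
i=4: S_4 = 4.36 + 3.31*4 = 17.6
The first 5 terms are: [4.36, 7.67, 10.98, 14.29, 17.6]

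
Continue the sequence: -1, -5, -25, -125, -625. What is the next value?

Ratios: -5 / -1 = 5.0
This is a geometric sequence with common ratio r = 5.
Next term = -625 * 5 = -3125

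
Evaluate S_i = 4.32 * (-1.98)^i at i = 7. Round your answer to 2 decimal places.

S_7 = 4.32 * (-1.98)^7 ≈ 4.32 * -119.30436 ≈ -515.39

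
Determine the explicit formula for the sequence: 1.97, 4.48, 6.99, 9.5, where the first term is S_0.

Check differences: 4.48 - 1.97 = 2.51
6.99 - 4.48 = 2.51
Common difference d = 2.51.
First term a = 1.97.
Formula: S_i = 1.97 + 2.51*i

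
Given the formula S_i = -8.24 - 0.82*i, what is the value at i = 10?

S_10 = -8.24 + -0.82*10 = -8.24 + -8.2 = -16.44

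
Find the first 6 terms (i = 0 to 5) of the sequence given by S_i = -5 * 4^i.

This is a geometric sequence.
i=0: S_0 = -5 * 4^0 = -5
i=1: S_1 = -5 * 4^1 = -20
i=2: S_2 = -5 * 4^2 = -80
i=3: S_3 = -5 * 4^3 = -320
i=4: S_4 = -5 * 4^4 = -1280
i=5: S_5 = -5 * 4^5 = -5120
The first 6 terms are: [-5, -20, -80, -320, -1280, -5120]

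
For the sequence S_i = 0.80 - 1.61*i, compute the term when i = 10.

S_10 = 0.8 + -1.61*10 = 0.8 + -16.1 = -15.3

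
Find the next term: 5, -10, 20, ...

Ratios: -10 / 5 = -2.0
This is a geometric sequence with common ratio r = -2.
Next term = 20 * -2 = -40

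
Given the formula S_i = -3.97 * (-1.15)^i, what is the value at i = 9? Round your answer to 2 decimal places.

S_9 = -3.97 * (-1.15)^9 ≈ -3.97 * -3.5179 ≈ 13.97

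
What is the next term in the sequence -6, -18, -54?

Ratios: -18 / -6 = 3.0
This is a geometric sequence with common ratio r = 3.
Next term = -54 * 3 = -162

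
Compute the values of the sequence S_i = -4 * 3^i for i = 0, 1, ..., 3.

This is a geometric sequence.
i=0: S_0 = -4 * 3^0 = -4
i=1: S_1 = -4 * 3^1 = -12
i=2: S_2 = -4 * 3^2 = -36
i=3: S_3 = -4 * 3^3 = -108
The first 4 terms are: [-4, -12, -36, -108]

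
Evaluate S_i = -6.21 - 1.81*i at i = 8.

S_8 = -6.21 + -1.81*8 = -6.21 + -14.48 = -20.69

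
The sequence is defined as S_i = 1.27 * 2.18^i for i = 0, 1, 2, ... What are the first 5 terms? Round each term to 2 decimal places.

This is a geometric sequence.
i=0: S_0 = 1.27 * 2.18^0 = 1.27
i=1: S_1 = 1.27 * 2.18^1 ≈ 2.77
i=2: S_2 = 1.27 * 2.18^2 ≈ 6.04
i=3: S_3 = 1.27 * 2.18^3 ≈ 13.16
i=4: S_4 = 1.27 * 2.18^4 ≈ 28.68
The first 5 terms are: [1.27, 2.77, 6.04, 13.16, 28.68]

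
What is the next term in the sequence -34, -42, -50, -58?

Differences: -42 - -34 = -8
This is an arithmetic sequence with common difference d = -8.
Next term = -58 + -8 = -66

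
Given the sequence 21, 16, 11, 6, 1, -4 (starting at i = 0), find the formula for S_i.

Check differences: 16 - 21 = -5
11 - 16 = -5
Common difference d = -5.
First term a = 21.
Formula: S_i = 21 - 5*i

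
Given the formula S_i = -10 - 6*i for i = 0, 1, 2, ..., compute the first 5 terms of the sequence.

This is an arithmetic sequence.
i=0: S_0 = -10 + -6*0 = -10
i=1: S_1 = -10 + -6*1 = -16
i=2: S_2 = -10 + -6*2 = -22
i=3: S_3 = -10 + -6*3 = -28
i=4: S_4 = -10 + -6*4 = -34
The first 5 terms are: [-10, -16, -22, -28, -34]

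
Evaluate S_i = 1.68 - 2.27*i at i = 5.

S_5 = 1.68 + -2.27*5 = 1.68 + -11.35 = -9.67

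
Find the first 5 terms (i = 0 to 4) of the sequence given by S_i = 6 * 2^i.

This is a geometric sequence.
i=0: S_0 = 6 * 2^0 = 6
i=1: S_1 = 6 * 2^1 = 12
i=2: S_2 = 6 * 2^2 = 24
i=3: S_3 = 6 * 2^3 = 48
i=4: S_4 = 6 * 2^4 = 96
The first 5 terms are: [6, 12, 24, 48, 96]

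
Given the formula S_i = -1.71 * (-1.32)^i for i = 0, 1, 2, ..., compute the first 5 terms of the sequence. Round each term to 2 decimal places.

This is a geometric sequence.
i=0: S_0 = -1.71 * (-1.32)^0 = -1.71
i=1: S_1 = -1.71 * (-1.32)^1 ≈ 2.26
i=2: S_2 = -1.71 * (-1.32)^2 ≈ -2.98
i=3: S_3 = -1.71 * (-1.32)^3 ≈ 3.93
i=4: S_4 = -1.71 * (-1.32)^4 ≈ -5.19
The first 5 terms are: [-1.71, 2.26, -2.98, 3.93, -5.19]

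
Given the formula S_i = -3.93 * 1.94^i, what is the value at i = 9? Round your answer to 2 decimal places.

S_9 = -3.93 * 1.94^9 ≈ -3.93 * 389.2383 ≈ -1529.71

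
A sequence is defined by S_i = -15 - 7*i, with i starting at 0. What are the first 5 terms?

This is an arithmetic sequence.
i=0: S_0 = -15 + -7*0 = -15
i=1: S_1 = -15 + -7*1 = -22
i=2: S_2 = -15 + -7*2 = -29
i=3: S_3 = -15 + -7*3 = -36
i=4: S_4 = -15 + -7*4 = -43
The first 5 terms are: [-15, -22, -29, -36, -43]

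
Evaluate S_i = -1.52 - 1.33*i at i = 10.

S_10 = -1.52 + -1.33*10 = -1.52 + -13.3 = -14.82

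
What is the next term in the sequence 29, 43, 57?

Differences: 43 - 29 = 14
This is an arithmetic sequence with common difference d = 14.
Next term = 57 + 14 = 71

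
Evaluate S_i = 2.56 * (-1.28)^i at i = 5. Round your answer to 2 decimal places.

S_5 = 2.56 * (-1.28)^5 ≈ 2.56 * -3.436 ≈ -8.8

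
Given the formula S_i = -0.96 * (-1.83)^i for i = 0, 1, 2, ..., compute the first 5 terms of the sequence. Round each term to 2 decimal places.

This is a geometric sequence.
i=0: S_0 = -0.96 * (-1.83)^0 = -0.96
i=1: S_1 = -0.96 * (-1.83)^1 ≈ 1.76
i=2: S_2 = -0.96 * (-1.83)^2 ≈ -3.21
i=3: S_3 = -0.96 * (-1.83)^3 ≈ 5.88
i=4: S_4 = -0.96 * (-1.83)^4 ≈ -10.77
The first 5 terms are: [-0.96, 1.76, -3.21, 5.88, -10.77]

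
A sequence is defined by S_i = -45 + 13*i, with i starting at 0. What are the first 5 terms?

This is an arithmetic sequence.
i=0: S_0 = -45 + 13*0 = -45
i=1: S_1 = -45 + 13*1 = -32
i=2: S_2 = -45 + 13*2 = -19
i=3: S_3 = -45 + 13*3 = -6
i=4: S_4 = -45 + 13*4 = 7
The first 5 terms are: [-45, -32, -19, -6, 7]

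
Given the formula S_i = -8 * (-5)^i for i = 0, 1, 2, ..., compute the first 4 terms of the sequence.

This is a geometric sequence.
i=0: S_0 = -8 * (-5)^0 = -8
i=1: S_1 = -8 * (-5)^1 = 40
i=2: S_2 = -8 * (-5)^2 = -200
i=3: S_3 = -8 * (-5)^3 = 1000
The first 4 terms are: [-8, 40, -200, 1000]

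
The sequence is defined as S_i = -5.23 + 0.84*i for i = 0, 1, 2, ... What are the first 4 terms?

This is an arithmetic sequence.
i=0: S_0 = -5.23 + 0.84*0 = -5.23
i=1: S_1 = -5.23 + 0.84*1 = -4.39
i=2: S_2 = -5.23 + 0.84*2 = -3.55
i=3: S_3 = -5.23 + 0.84*3 = -2.71
The first 4 terms are: [-5.23, -4.39, -3.55, -2.71]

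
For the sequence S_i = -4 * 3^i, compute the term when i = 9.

S_9 = -4 * 3^9 = -4 * 19683 = -78732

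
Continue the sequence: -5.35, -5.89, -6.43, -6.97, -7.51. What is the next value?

Differences: -5.89 - -5.35 = -0.54
This is an arithmetic sequence with common difference d = -0.54.
Next term = -7.51 + -0.54 = -8.05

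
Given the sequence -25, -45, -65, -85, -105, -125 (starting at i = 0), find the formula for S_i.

Check differences: -45 - -25 = -20
-65 - -45 = -20
Common difference d = -20.
First term a = -25.
Formula: S_i = -25 - 20*i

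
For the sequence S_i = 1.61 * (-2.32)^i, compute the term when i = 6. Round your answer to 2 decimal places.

S_6 = 1.61 * (-2.32)^6 ≈ 1.61 * 155.9294 ≈ 251.05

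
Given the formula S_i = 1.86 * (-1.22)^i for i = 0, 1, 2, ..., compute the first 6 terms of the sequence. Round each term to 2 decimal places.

This is a geometric sequence.
i=0: S_0 = 1.86 * (-1.22)^0 = 1.86
i=1: S_1 = 1.86 * (-1.22)^1 ≈ -2.27
i=2: S_2 = 1.86 * (-1.22)^2 ≈ 2.77
i=3: S_3 = 1.86 * (-1.22)^3 ≈ -3.38
i=4: S_4 = 1.86 * (-1.22)^4 ≈ 4.12
i=5: S_5 = 1.86 * (-1.22)^5 ≈ -5.03
The first 6 terms are: [1.86, -2.27, 2.77, -3.38, 4.12, -5.03]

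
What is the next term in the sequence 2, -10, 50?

Ratios: -10 / 2 = -5.0
This is a geometric sequence with common ratio r = -5.
Next term = 50 * -5 = -250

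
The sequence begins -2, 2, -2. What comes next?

Ratios: 2 / -2 = -1.0
This is a geometric sequence with common ratio r = -1.
Next term = -2 * -1 = 2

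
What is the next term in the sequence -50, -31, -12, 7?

Differences: -31 - -50 = 19
This is an arithmetic sequence with common difference d = 19.
Next term = 7 + 19 = 26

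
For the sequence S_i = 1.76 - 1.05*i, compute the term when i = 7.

S_7 = 1.76 + -1.05*7 = 1.76 + -7.35 = -5.59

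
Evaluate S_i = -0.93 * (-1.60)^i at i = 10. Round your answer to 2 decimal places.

S_10 = -0.93 * (-1.6)^10 ≈ -0.93 * 109.9512 ≈ -102.25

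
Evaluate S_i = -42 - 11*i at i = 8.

S_8 = -42 + -11*8 = -42 + -88 = -130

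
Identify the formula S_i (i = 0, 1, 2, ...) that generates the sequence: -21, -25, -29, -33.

Check differences: -25 - -21 = -4
-29 - -25 = -4
Common difference d = -4.
First term a = -21.
Formula: S_i = -21 - 4*i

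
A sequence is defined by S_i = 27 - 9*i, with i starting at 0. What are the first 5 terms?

This is an arithmetic sequence.
i=0: S_0 = 27 + -9*0 = 27
i=1: S_1 = 27 + -9*1 = 18
i=2: S_2 = 27 + -9*2 = 9
i=3: S_3 = 27 + -9*3 = 0
i=4: S_4 = 27 + -9*4 = -9
The first 5 terms are: [27, 18, 9, 0, -9]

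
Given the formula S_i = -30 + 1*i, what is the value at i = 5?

S_5 = -30 + 1*5 = -30 + 5 = -25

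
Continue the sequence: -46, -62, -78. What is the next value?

Differences: -62 - -46 = -16
This is an arithmetic sequence with common difference d = -16.
Next term = -78 + -16 = -94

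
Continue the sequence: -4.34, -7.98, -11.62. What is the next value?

Differences: -7.98 - -4.34 = -3.64
This is an arithmetic sequence with common difference d = -3.64.
Next term = -11.62 + -3.64 = -15.26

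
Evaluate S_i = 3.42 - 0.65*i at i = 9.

S_9 = 3.42 + -0.65*9 = 3.42 + -5.85 = -2.43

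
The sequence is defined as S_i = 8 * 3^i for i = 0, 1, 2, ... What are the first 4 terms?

This is a geometric sequence.
i=0: S_0 = 8 * 3^0 = 8
i=1: S_1 = 8 * 3^1 = 24
i=2: S_2 = 8 * 3^2 = 72
i=3: S_3 = 8 * 3^3 = 216
The first 4 terms are: [8, 24, 72, 216]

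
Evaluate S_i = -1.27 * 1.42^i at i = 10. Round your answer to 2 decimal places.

S_10 = -1.27 * 1.42^10 ≈ -1.27 * 33.3337 ≈ -42.33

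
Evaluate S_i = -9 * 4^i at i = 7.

S_7 = -9 * 4^7 = -9 * 16384 = -147456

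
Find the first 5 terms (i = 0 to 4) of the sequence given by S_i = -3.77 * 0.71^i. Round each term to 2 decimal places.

This is a geometric sequence.
i=0: S_0 = -3.77 * 0.71^0 = -3.77
i=1: S_1 = -3.77 * 0.71^1 ≈ -2.68
i=2: S_2 = -3.77 * 0.71^2 ≈ -1.9
i=3: S_3 = -3.77 * 0.71^3 ≈ -1.35
i=4: S_4 = -3.77 * 0.71^4 ≈ -0.96
The first 5 terms are: [-3.77, -2.68, -1.9, -1.35, -0.96]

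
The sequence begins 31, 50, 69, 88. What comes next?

Differences: 50 - 31 = 19
This is an arithmetic sequence with common difference d = 19.
Next term = 88 + 19 = 107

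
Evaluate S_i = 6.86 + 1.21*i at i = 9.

S_9 = 6.86 + 1.21*9 = 6.86 + 10.89 = 17.75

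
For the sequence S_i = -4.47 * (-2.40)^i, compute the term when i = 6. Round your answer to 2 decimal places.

S_6 = -4.47 * (-2.4)^6 ≈ -4.47 * 191.103 ≈ -854.23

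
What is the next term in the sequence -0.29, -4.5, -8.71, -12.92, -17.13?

Differences: -4.5 - -0.29 = -4.21
This is an arithmetic sequence with common difference d = -4.21.
Next term = -17.13 + -4.21 = -21.34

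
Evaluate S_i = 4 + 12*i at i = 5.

S_5 = 4 + 12*5 = 4 + 60 = 64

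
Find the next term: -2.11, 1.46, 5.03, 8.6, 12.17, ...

Differences: 1.46 - -2.11 = 3.57
This is an arithmetic sequence with common difference d = 3.57.
Next term = 12.17 + 3.57 = 15.74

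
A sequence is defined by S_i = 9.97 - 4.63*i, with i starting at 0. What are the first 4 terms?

This is an arithmetic sequence.
i=0: S_0 = 9.97 + -4.63*0 = 9.97
i=1: S_1 = 9.97 + -4.63*1 = 5.34
i=2: S_2 = 9.97 + -4.63*2 = 0.71
i=3: S_3 = 9.97 + -4.63*3 = -3.92
The first 4 terms are: [9.97, 5.34, 0.71, -3.92]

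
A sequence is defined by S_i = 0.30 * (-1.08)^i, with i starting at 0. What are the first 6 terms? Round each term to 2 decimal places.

This is a geometric sequence.
i=0: S_0 = 0.3 * (-1.08)^0 = 0.3
i=1: S_1 = 0.3 * (-1.08)^1 ≈ -0.32
i=2: S_2 = 0.3 * (-1.08)^2 ≈ 0.35
i=3: S_3 = 0.3 * (-1.08)^3 ≈ -0.38
i=4: S_4 = 0.3 * (-1.08)^4 ≈ 0.41
i=5: S_5 = 0.3 * (-1.08)^5 ≈ -0.44
The first 6 terms are: [0.3, -0.32, 0.35, -0.38, 0.41, -0.44]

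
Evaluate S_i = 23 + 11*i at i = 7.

S_7 = 23 + 11*7 = 23 + 77 = 100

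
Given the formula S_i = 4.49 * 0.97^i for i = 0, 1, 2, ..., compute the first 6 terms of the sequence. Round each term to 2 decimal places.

This is a geometric sequence.
i=0: S_0 = 4.49 * 0.97^0 = 4.49
i=1: S_1 = 4.49 * 0.97^1 ≈ 4.36
i=2: S_2 = 4.49 * 0.97^2 ≈ 4.22
i=3: S_3 = 4.49 * 0.97^3 ≈ 4.1
i=4: S_4 = 4.49 * 0.97^4 ≈ 3.97
i=5: S_5 = 4.49 * 0.97^5 ≈ 3.86
The first 6 terms are: [4.49, 4.36, 4.22, 4.1, 3.97, 3.86]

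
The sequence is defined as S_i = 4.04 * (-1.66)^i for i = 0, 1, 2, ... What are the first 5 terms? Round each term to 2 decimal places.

This is a geometric sequence.
i=0: S_0 = 4.04 * (-1.66)^0 = 4.04
i=1: S_1 = 4.04 * (-1.66)^1 ≈ -6.71
i=2: S_2 = 4.04 * (-1.66)^2 ≈ 11.13
i=3: S_3 = 4.04 * (-1.66)^3 ≈ -18.48
i=4: S_4 = 4.04 * (-1.66)^4 ≈ 30.68
The first 5 terms are: [4.04, -6.71, 11.13, -18.48, 30.68]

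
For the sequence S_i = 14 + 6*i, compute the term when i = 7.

S_7 = 14 + 6*7 = 14 + 42 = 56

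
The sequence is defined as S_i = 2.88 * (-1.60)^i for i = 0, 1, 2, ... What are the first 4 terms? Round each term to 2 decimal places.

This is a geometric sequence.
i=0: S_0 = 2.88 * (-1.6)^0 = 2.88
i=1: S_1 = 2.88 * (-1.6)^1 ≈ -4.61
i=2: S_2 = 2.88 * (-1.6)^2 ≈ 7.37
i=3: S_3 = 2.88 * (-1.6)^3 ≈ -11.8
The first 4 terms are: [2.88, -4.61, 7.37, -11.8]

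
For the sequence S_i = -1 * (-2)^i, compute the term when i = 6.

S_6 = -1 * (-2)^6 = -1 * 64 = -64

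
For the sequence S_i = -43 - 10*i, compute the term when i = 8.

S_8 = -43 + -10*8 = -43 + -80 = -123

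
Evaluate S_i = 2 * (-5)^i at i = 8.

S_8 = 2 * (-5)^8 = 2 * 390625 = 781250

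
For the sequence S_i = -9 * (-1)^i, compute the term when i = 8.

S_8 = -9 * (-1)^8 = -9 * 1 = -9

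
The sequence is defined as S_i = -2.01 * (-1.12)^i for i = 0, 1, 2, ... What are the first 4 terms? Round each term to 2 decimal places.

This is a geometric sequence.
i=0: S_0 = -2.01 * (-1.12)^0 = -2.01
i=1: S_1 = -2.01 * (-1.12)^1 ≈ 2.25
i=2: S_2 = -2.01 * (-1.12)^2 ≈ -2.52
i=3: S_3 = -2.01 * (-1.12)^3 ≈ 2.82
The first 4 terms are: [-2.01, 2.25, -2.52, 2.82]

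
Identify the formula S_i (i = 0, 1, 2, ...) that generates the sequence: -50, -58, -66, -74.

Check differences: -58 - -50 = -8
-66 - -58 = -8
Common difference d = -8.
First term a = -50.
Formula: S_i = -50 - 8*i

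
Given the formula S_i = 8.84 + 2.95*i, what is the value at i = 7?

S_7 = 8.84 + 2.95*7 = 8.84 + 20.65 = 29.49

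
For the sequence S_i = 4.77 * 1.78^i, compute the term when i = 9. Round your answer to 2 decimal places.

S_9 = 4.77 * 1.78^9 ≈ 4.77 * 179.3825 ≈ 855.65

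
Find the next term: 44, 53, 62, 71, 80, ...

Differences: 53 - 44 = 9
This is an arithmetic sequence with common difference d = 9.
Next term = 80 + 9 = 89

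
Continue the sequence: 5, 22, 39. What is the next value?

Differences: 22 - 5 = 17
This is an arithmetic sequence with common difference d = 17.
Next term = 39 + 17 = 56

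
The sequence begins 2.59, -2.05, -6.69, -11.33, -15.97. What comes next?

Differences: -2.05 - 2.59 = -4.64
This is an arithmetic sequence with common difference d = -4.64.
Next term = -15.97 + -4.64 = -20.61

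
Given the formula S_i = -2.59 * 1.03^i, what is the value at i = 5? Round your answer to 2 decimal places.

S_5 = -2.59 * 1.03^5 ≈ -2.59 * 1.1593 ≈ -3.0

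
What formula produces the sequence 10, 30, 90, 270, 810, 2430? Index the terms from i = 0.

Check ratios: 30 / 10 = 3.0
Common ratio r = 3.
First term a = 10.
Formula: S_i = 10 * 3^i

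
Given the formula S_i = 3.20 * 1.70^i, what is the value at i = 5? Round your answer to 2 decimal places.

S_5 = 3.2 * 1.7^5 ≈ 3.2 * 14.1986 ≈ 45.44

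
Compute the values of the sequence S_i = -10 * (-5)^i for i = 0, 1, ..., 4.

This is a geometric sequence.
i=0: S_0 = -10 * (-5)^0 = -10
i=1: S_1 = -10 * (-5)^1 = 50
i=2: S_2 = -10 * (-5)^2 = -250
i=3: S_3 = -10 * (-5)^3 = 1250
i=4: S_4 = -10 * (-5)^4 = -6250
The first 5 terms are: [-10, 50, -250, 1250, -6250]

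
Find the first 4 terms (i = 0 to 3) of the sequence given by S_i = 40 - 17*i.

This is an arithmetic sequence.
i=0: S_0 = 40 + -17*0 = 40
i=1: S_1 = 40 + -17*1 = 23
i=2: S_2 = 40 + -17*2 = 6
i=3: S_3 = 40 + -17*3 = -11
The first 4 terms are: [40, 23, 6, -11]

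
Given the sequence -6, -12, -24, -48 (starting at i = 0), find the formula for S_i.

Check ratios: -12 / -6 = 2.0
Common ratio r = 2.
First term a = -6.
Formula: S_i = -6 * 2^i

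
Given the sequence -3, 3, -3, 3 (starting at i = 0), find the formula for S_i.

Check ratios: 3 / -3 = -1.0
Common ratio r = -1.
First term a = -3.
Formula: S_i = -3 * (-1)^i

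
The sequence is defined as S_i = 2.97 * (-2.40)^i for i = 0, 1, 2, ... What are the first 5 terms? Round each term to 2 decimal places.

This is a geometric sequence.
i=0: S_0 = 2.97 * (-2.4)^0 = 2.97
i=1: S_1 = 2.97 * (-2.4)^1 ≈ -7.13
i=2: S_2 = 2.97 * (-2.4)^2 ≈ 17.11
i=3: S_3 = 2.97 * (-2.4)^3 ≈ -41.06
i=4: S_4 = 2.97 * (-2.4)^4 ≈ 98.54
The first 5 terms are: [2.97, -7.13, 17.11, -41.06, 98.54]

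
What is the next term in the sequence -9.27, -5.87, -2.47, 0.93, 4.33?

Differences: -5.87 - -9.27 = 3.4
This is an arithmetic sequence with common difference d = 3.4.
Next term = 4.33 + 3.4 = 7.73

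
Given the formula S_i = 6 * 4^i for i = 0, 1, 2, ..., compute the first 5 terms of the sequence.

This is a geometric sequence.
i=0: S_0 = 6 * 4^0 = 6
i=1: S_1 = 6 * 4^1 = 24
i=2: S_2 = 6 * 4^2 = 96
i=3: S_3 = 6 * 4^3 = 384
i=4: S_4 = 6 * 4^4 = 1536
The first 5 terms are: [6, 24, 96, 384, 1536]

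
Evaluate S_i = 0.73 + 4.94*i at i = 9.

S_9 = 0.73 + 4.94*9 = 0.73 + 44.46 = 45.19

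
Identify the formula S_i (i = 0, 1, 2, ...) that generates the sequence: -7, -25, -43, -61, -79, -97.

Check differences: -25 - -7 = -18
-43 - -25 = -18
Common difference d = -18.
First term a = -7.
Formula: S_i = -7 - 18*i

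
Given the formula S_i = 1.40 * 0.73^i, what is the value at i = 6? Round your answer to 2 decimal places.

S_6 = 1.4 * 0.73^6 ≈ 1.4 * 0.1513 ≈ 0.21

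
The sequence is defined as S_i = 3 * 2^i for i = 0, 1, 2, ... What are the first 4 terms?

This is a geometric sequence.
i=0: S_0 = 3 * 2^0 = 3
i=1: S_1 = 3 * 2^1 = 6
i=2: S_2 = 3 * 2^2 = 12
i=3: S_3 = 3 * 2^3 = 24
The first 4 terms are: [3, 6, 12, 24]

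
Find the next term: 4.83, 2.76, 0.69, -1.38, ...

Differences: 2.76 - 4.83 = -2.07
This is an arithmetic sequence with common difference d = -2.07.
Next term = -1.38 + -2.07 = -3.45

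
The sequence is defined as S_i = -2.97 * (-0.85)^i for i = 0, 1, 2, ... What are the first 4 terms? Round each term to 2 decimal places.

This is a geometric sequence.
i=0: S_0 = -2.97 * (-0.85)^0 = -2.97
i=1: S_1 = -2.97 * (-0.85)^1 ≈ 2.52
i=2: S_2 = -2.97 * (-0.85)^2 ≈ -2.15
i=3: S_3 = -2.97 * (-0.85)^3 ≈ 1.82
The first 4 terms are: [-2.97, 2.52, -2.15, 1.82]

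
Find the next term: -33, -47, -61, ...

Differences: -47 - -33 = -14
This is an arithmetic sequence with common difference d = -14.
Next term = -61 + -14 = -75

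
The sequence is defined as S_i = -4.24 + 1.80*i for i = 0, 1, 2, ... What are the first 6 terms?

This is an arithmetic sequence.
i=0: S_0 = -4.24 + 1.8*0 = -4.24
i=1: S_1 = -4.24 + 1.8*1 = -2.44
i=2: S_2 = -4.24 + 1.8*2 = -0.64
i=3: S_3 = -4.24 + 1.8*3 = 1.16
i=4: S_4 = -4.24 + 1.8*4 = 2.96
i=5: S_5 = -4.24 + 1.8*5 = 4.76
The first 6 terms are: [-4.24, -2.44, -0.64, 1.16, 2.96, 4.76]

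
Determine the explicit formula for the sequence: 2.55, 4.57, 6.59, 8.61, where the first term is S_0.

Check differences: 4.57 - 2.55 = 2.02
6.59 - 4.57 = 2.02
Common difference d = 2.02.
First term a = 2.55.
Formula: S_i = 2.55 + 2.02*i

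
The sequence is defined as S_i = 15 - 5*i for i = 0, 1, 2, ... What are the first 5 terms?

This is an arithmetic sequence.
i=0: S_0 = 15 + -5*0 = 15
i=1: S_1 = 15 + -5*1 = 10
i=2: S_2 = 15 + -5*2 = 5
i=3: S_3 = 15 + -5*3 = 0
i=4: S_4 = 15 + -5*4 = -5
The first 5 terms are: [15, 10, 5, 0, -5]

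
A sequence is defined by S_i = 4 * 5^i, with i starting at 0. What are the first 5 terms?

This is a geometric sequence.
i=0: S_0 = 4 * 5^0 = 4
i=1: S_1 = 4 * 5^1 = 20
i=2: S_2 = 4 * 5^2 = 100
i=3: S_3 = 4 * 5^3 = 500
i=4: S_4 = 4 * 5^4 = 2500
The first 5 terms are: [4, 20, 100, 500, 2500]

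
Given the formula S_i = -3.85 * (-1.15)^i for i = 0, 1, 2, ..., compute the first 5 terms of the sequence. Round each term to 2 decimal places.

This is a geometric sequence.
i=0: S_0 = -3.85 * (-1.15)^0 = -3.85
i=1: S_1 = -3.85 * (-1.15)^1 ≈ 4.43
i=2: S_2 = -3.85 * (-1.15)^2 ≈ -5.09
i=3: S_3 = -3.85 * (-1.15)^3 ≈ 5.86
i=4: S_4 = -3.85 * (-1.15)^4 ≈ -6.73
The first 5 terms are: [-3.85, 4.43, -5.09, 5.86, -6.73]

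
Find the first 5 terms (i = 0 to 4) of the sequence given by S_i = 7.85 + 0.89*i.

This is an arithmetic sequence.
i=0: S_0 = 7.85 + 0.89*0 = 7.85
i=1: S_1 = 7.85 + 0.89*1 = 8.74
i=2: S_2 = 7.85 + 0.89*2 = 9.63
i=3: S_3 = 7.85 + 0.89*3 = 10.52
i=4: S_4 = 7.85 + 0.89*4 = 11.41
The first 5 terms are: [7.85, 8.74, 9.63, 10.52, 11.41]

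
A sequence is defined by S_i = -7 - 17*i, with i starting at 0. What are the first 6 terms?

This is an arithmetic sequence.
i=0: S_0 = -7 + -17*0 = -7
i=1: S_1 = -7 + -17*1 = -24
i=2: S_2 = -7 + -17*2 = -41
i=3: S_3 = -7 + -17*3 = -58
i=4: S_4 = -7 + -17*4 = -75
i=5: S_5 = -7 + -17*5 = -92
The first 6 terms are: [-7, -24, -41, -58, -75, -92]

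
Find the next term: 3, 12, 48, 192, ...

Ratios: 12 / 3 = 4.0
This is a geometric sequence with common ratio r = 4.
Next term = 192 * 4 = 768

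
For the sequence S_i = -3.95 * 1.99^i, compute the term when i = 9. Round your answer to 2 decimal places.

S_9 = -3.95 * 1.99^9 ≈ -3.95 * 489.4155 ≈ -1933.19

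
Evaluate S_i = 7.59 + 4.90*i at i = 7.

S_7 = 7.59 + 4.9*7 = 7.59 + 34.3 = 41.89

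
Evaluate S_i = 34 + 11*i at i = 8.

S_8 = 34 + 11*8 = 34 + 88 = 122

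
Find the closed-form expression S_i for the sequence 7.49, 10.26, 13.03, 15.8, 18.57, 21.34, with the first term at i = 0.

Check differences: 10.26 - 7.49 = 2.77
13.03 - 10.26 = 2.77
Common difference d = 2.77.
First term a = 7.49.
Formula: S_i = 7.49 + 2.77*i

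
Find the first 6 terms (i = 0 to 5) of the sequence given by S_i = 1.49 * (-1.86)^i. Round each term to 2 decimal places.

This is a geometric sequence.
i=0: S_0 = 1.49 * (-1.86)^0 = 1.49
i=1: S_1 = 1.49 * (-1.86)^1 ≈ -2.77
i=2: S_2 = 1.49 * (-1.86)^2 ≈ 5.15
i=3: S_3 = 1.49 * (-1.86)^3 ≈ -9.59
i=4: S_4 = 1.49 * (-1.86)^4 ≈ 17.83
i=5: S_5 = 1.49 * (-1.86)^5 ≈ -33.17
The first 6 terms are: [1.49, -2.77, 5.15, -9.59, 17.83, -33.17]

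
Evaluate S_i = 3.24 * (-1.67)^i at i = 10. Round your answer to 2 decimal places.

S_10 = 3.24 * (-1.67)^10 ≈ 3.24 * 168.7193 ≈ 546.65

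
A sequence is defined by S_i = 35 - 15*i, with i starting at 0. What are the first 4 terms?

This is an arithmetic sequence.
i=0: S_0 = 35 + -15*0 = 35
i=1: S_1 = 35 + -15*1 = 20
i=2: S_2 = 35 + -15*2 = 5
i=3: S_3 = 35 + -15*3 = -10
The first 4 terms are: [35, 20, 5, -10]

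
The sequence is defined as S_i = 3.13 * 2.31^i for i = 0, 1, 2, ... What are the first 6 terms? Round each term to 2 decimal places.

This is a geometric sequence.
i=0: S_0 = 3.13 * 2.31^0 = 3.13
i=1: S_1 = 3.13 * 2.31^1 ≈ 7.23
i=2: S_2 = 3.13 * 2.31^2 ≈ 16.7
i=3: S_3 = 3.13 * 2.31^3 ≈ 38.58
i=4: S_4 = 3.13 * 2.31^4 ≈ 89.12
i=5: S_5 = 3.13 * 2.31^5 ≈ 205.88
The first 6 terms are: [3.13, 7.23, 16.7, 38.58, 89.12, 205.88]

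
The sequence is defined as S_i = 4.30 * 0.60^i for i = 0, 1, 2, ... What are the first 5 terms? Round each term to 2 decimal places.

This is a geometric sequence.
i=0: S_0 = 4.3 * 0.6^0 = 4.3
i=1: S_1 = 4.3 * 0.6^1 = 2.58
i=2: S_2 = 4.3 * 0.6^2 ≈ 1.55
i=3: S_3 = 4.3 * 0.6^3 ≈ 0.93
i=4: S_4 = 4.3 * 0.6^4 ≈ 0.56
The first 5 terms are: [4.3, 2.58, 1.55, 0.93, 0.56]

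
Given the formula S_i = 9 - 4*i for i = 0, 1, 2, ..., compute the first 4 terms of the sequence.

This is an arithmetic sequence.
i=0: S_0 = 9 + -4*0 = 9
i=1: S_1 = 9 + -4*1 = 5
i=2: S_2 = 9 + -4*2 = 1
i=3: S_3 = 9 + -4*3 = -3
The first 4 terms are: [9, 5, 1, -3]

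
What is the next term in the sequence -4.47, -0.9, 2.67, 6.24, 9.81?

Differences: -0.9 - -4.47 = 3.57
This is an arithmetic sequence with common difference d = 3.57.
Next term = 9.81 + 3.57 = 13.38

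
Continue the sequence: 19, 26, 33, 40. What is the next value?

Differences: 26 - 19 = 7
This is an arithmetic sequence with common difference d = 7.
Next term = 40 + 7 = 47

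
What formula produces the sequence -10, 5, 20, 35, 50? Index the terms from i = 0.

Check differences: 5 - -10 = 15
20 - 5 = 15
Common difference d = 15.
First term a = -10.
Formula: S_i = -10 + 15*i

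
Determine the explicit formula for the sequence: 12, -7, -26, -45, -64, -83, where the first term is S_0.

Check differences: -7 - 12 = -19
-26 - -7 = -19
Common difference d = -19.
First term a = 12.
Formula: S_i = 12 - 19*i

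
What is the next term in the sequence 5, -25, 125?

Ratios: -25 / 5 = -5.0
This is a geometric sequence with common ratio r = -5.
Next term = 125 * -5 = -625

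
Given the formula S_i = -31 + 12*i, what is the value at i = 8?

S_8 = -31 + 12*8 = -31 + 96 = 65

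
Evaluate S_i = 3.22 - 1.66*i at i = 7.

S_7 = 3.22 + -1.66*7 = 3.22 + -11.62 = -8.4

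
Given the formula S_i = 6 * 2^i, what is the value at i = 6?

S_6 = 6 * 2^6 = 6 * 64 = 384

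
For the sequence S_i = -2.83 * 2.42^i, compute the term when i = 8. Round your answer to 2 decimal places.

S_8 = -2.83 * 2.42^8 ≈ -2.83 * 1176.3131 ≈ -3328.97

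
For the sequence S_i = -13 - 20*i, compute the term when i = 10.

S_10 = -13 + -20*10 = -13 + -200 = -213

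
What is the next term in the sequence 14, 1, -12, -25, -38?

Differences: 1 - 14 = -13
This is an arithmetic sequence with common difference d = -13.
Next term = -38 + -13 = -51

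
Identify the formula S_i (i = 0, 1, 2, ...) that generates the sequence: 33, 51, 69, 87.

Check differences: 51 - 33 = 18
69 - 51 = 18
Common difference d = 18.
First term a = 33.
Formula: S_i = 33 + 18*i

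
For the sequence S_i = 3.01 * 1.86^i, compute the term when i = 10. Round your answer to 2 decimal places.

S_10 = 3.01 * 1.86^10 ≈ 3.01 * 495.5979 ≈ 1491.75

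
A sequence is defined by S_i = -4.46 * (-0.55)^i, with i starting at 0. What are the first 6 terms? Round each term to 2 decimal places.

This is a geometric sequence.
i=0: S_0 = -4.46 * (-0.55)^0 = -4.46
i=1: S_1 = -4.46 * (-0.55)^1 ≈ 2.45
i=2: S_2 = -4.46 * (-0.55)^2 ≈ -1.35
i=3: S_3 = -4.46 * (-0.55)^3 ≈ 0.74
i=4: S_4 = -4.46 * (-0.55)^4 ≈ -0.41
i=5: S_5 = -4.46 * (-0.55)^5 ≈ 0.22
The first 6 terms are: [-4.46, 2.45, -1.35, 0.74, -0.41, 0.22]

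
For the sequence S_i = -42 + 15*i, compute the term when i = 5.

S_5 = -42 + 15*5 = -42 + 75 = 33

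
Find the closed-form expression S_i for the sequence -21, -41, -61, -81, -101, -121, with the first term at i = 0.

Check differences: -41 - -21 = -20
-61 - -41 = -20
Common difference d = -20.
First term a = -21.
Formula: S_i = -21 - 20*i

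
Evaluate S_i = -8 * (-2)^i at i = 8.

S_8 = -8 * (-2)^8 = -8 * 256 = -2048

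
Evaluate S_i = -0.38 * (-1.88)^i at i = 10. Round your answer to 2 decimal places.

S_10 = -0.38 * (-1.88)^10 ≈ -0.38 * 551.5419 ≈ -209.59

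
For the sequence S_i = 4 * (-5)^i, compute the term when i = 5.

S_5 = 4 * (-5)^5 = 4 * -3125 = -12500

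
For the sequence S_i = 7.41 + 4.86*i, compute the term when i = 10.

S_10 = 7.41 + 4.86*10 = 7.41 + 48.6 = 56.01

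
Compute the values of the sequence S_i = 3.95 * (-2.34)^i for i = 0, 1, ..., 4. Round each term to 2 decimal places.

This is a geometric sequence.
i=0: S_0 = 3.95 * (-2.34)^0 = 3.95
i=1: S_1 = 3.95 * (-2.34)^1 ≈ -9.24
i=2: S_2 = 3.95 * (-2.34)^2 ≈ 21.63
i=3: S_3 = 3.95 * (-2.34)^3 ≈ -50.61
i=4: S_4 = 3.95 * (-2.34)^4 ≈ 118.43
The first 5 terms are: [3.95, -9.24, 21.63, -50.61, 118.43]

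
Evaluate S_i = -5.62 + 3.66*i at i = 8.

S_8 = -5.62 + 3.66*8 = -5.62 + 29.28 = 23.66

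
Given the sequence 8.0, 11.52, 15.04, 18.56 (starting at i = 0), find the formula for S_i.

Check differences: 11.52 - 8.0 = 3.52
15.04 - 11.52 = 3.52
Common difference d = 3.52.
First term a = 8.0.
Formula: S_i = 8.00 + 3.52*i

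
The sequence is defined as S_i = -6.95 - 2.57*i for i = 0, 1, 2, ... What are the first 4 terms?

This is an arithmetic sequence.
i=0: S_0 = -6.95 + -2.57*0 = -6.95
i=1: S_1 = -6.95 + -2.57*1 = -9.52
i=2: S_2 = -6.95 + -2.57*2 = -12.09
i=3: S_3 = -6.95 + -2.57*3 = -14.66
The first 4 terms are: [-6.95, -9.52, -12.09, -14.66]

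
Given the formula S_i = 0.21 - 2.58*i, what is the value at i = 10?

S_10 = 0.21 + -2.58*10 = 0.21 + -25.8 = -25.59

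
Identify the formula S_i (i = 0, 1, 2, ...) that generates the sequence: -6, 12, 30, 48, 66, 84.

Check differences: 12 - -6 = 18
30 - 12 = 18
Common difference d = 18.
First term a = -6.
Formula: S_i = -6 + 18*i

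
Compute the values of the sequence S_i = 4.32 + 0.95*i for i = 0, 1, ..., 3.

This is an arithmetic sequence.
i=0: S_0 = 4.32 + 0.95*0 = 4.32
i=1: S_1 = 4.32 + 0.95*1 = 5.27
i=2: S_2 = 4.32 + 0.95*2 = 6.22
i=3: S_3 = 4.32 + 0.95*3 = 7.17
The first 4 terms are: [4.32, 5.27, 6.22, 7.17]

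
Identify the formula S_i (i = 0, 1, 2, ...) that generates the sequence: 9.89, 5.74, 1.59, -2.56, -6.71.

Check differences: 5.74 - 9.89 = -4.15
1.59 - 5.74 = -4.15
Common difference d = -4.15.
First term a = 9.89.
Formula: S_i = 9.89 - 4.15*i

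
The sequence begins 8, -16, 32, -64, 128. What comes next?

Ratios: -16 / 8 = -2.0
This is a geometric sequence with common ratio r = -2.
Next term = 128 * -2 = -256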